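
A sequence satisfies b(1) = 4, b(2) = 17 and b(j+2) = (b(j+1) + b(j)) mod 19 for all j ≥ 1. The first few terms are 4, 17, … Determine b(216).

13

Computing terms: b(1) = 4,  b(2) = 17,  b(3) = 2,  b(4) = 0,  b(5) = 2,  b(6) = 2,  b(7) = 4,  b(8) = 6,  b(9) = 10,  b(10) = 16,  b(11) = 7,  b(12) = 4,  b(13) = 11,  b(14) = 15,  b(15) = 7,  b(16) = 3,  b(17) = 10,  b(18) = 13,  b(19) = 4,  b(20) = 17.
Since (b(19), b(20)) = (b(1), b(2)) = (4, 17) (two consecutive terms determine the rest), the sequence is periodic with period 18.
So b(216) = b(1 + ((216-1) mod 18)) = b(18) = 13.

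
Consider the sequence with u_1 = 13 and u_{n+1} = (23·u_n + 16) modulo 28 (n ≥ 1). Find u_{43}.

Computing terms: u_1 = 13, u_2 = 7, u_3 = 9, u_4 = 27, u_5 = 21, u_6 = 23, u_7 = 13.
The sequence repeats with period 6.
(43 - 1) mod 6 = 0, so u_{43} = u_1 = 13.

13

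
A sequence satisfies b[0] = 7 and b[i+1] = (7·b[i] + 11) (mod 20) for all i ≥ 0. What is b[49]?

Computing terms: b[0] = 7,  b[1] = 0,  b[2] = 11,  b[3] = 8,  b[4] = 7.
Since b[4] = b[0] = 7, the sequence is periodic with period 4.
So b[49] = b[0 + ((49-0) mod 4)] = b[1] = 0.

0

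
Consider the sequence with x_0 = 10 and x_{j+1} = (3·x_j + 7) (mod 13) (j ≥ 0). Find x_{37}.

Listing terms: x_0 = 10,  x_1 = 11,  x_2 = 1,  x_3 = 10.
Since x_3 = x_0 = 10, the sequence is periodic with period 3.
So x_{37} = x_{0 + ((37-0) mod 3)} = x_1 = 11.

11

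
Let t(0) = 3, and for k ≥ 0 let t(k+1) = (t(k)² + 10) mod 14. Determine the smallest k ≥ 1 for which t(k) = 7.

2

Listing terms: t(0) = 3,  t(1) = 5,  t(2) = 7,  t(3) = 3.
The sequence repeats with period 3.
The value 7 first appears (with k ≥ 1) at t(2).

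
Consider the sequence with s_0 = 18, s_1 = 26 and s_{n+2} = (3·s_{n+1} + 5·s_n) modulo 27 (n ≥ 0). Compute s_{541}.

s_0 = 18,  s_1 = 26,  s_2 = 6,  s_3 = 13,  s_4 = 15,  s_5 = 2,  s_6 = 0,  s_7 = 10,  s_8 = 3,  s_9 = 5,  s_{10} = 3,  s_{11} = 7,  s_{12} = 9,  s_{13} = 8,  s_{14} = 15,  s_{15} = 4,  s_{16} = 6,  s_{17} = 11,  s_{18} = 9,  s_{19} = 1,  s_{20} = 21,  s_{21} = 14,  s_{22} = 12,  s_{23} = 25,  s_{24} = 0,  s_{25} = 17,  s_{26} = 24,  s_{27} = 22,  s_{28} = 24,  s_{29} = 20,  s_{30} = 18,  s_{31} = 19,  s_{32} = 12,  s_{33} = 23,  s_{34} = 21,  s_{35} = 16,  s_{36} = 18,  s_{37} = 26.
Since (s_{36}, s_{37}) = (s_0, s_1) = (18, 26) (two consecutive terms determine the rest), the sequence is periodic with period 36.
So s_{541} = s_{0 + ((541-0) mod 36)} = s_1 = 26.

26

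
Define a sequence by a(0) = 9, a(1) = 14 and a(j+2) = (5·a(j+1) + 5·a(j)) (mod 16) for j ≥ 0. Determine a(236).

Computing terms: a(0) = 9, a(1) = 14, a(2) = 3, a(3) = 5, a(4) = 8, a(5) = 1, a(6) = 13, a(7) = 6, a(8) = 15, a(9) = 9, a(10) = 8, a(11) = 5, a(12) = 1, a(13) = 14, a(14) = 11, a(15) = 13, a(16) = 8, a(17) = 9, a(18) = 5, a(19) = 6, a(20) = 7, a(21) = 1, a(22) = 8, a(23) = 13, a(24) = 9, a(25) = 14.
Since (a(24), a(25)) = (a(0), a(1)) = (9, 14) (two consecutive terms determine the rest), the sequence is periodic with period 24.
So a(236) = a(0 + ((236-0) mod 24)) = a(20) = 7.

7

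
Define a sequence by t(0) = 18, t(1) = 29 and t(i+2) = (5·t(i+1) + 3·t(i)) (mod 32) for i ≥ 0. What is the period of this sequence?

24

We have t(0) = 18,  t(1) = 29,  t(2) = 7,  t(3) = 26,  t(4) = 23,  t(5) = 1,  t(6) = 10,  t(7) = 21,  t(8) = 7,  t(9) = 2,  t(10) = 31,  t(11) = 1,  t(12) = 2,  t(13) = 13,  t(14) = 7,  t(15) = 10,  t(16) = 7,  t(17) = 1,  t(18) = 26,  t(19) = 5,  t(20) = 7,  t(21) = 18,  t(22) = 15,  t(23) = 1,  t(24) = 18,  t(25) = 29.
The sequence repeats with period 24.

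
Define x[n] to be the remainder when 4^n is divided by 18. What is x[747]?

10

We have x[1] = 4; x[2] = 16; x[3] = 10; x[4] = 4.
The sequence repeats with period 3.
So x[747] = x[1 + ((747-1) mod 3)] = x[3] = 10.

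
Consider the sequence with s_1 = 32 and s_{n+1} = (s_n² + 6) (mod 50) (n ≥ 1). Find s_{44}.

We have s_1 = 32,  s_2 = 30,  s_3 = 6,  s_4 = 42,  s_5 = 20,  s_6 = 6.
Since s_6 = s_3 = 6, the sequence is eventually periodic: after a pre-period of length 2 it cycles with period 3.
For n ≥ 3, s_n depends only on (n - 3) mod 3. (44 - 3) mod 3 = 2, so s_{44} = s_5 = 20.

20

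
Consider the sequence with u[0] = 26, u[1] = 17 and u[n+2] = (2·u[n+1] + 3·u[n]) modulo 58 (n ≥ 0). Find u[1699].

u[0] = 26,  u[1] = 17,  u[2] = 54,  u[3] = 43,  u[4] = 16,  u[5] = 45,  u[6] = 22,  u[7] = 5,  u[8] = 18,  u[9] = 51,  u[10] = 40,  u[11] = 1,  u[12] = 6,  u[13] = 15,  u[14] = 48,  u[15] = 25,  u[16] = 20,  u[17] = 57,  u[18] = 0,  u[19] = 55,  u[20] = 52,  u[21] = 37,  u[22] = 56,  u[23] = 49,  u[24] = 34,  u[25] = 41,  u[26] = 10,  u[27] = 27,  u[28] = 26,  u[29] = 17.
The sequence repeats with period 28.
So u[1699] = u[0 + ((1699-0) mod 28)] = u[19] = 55.

55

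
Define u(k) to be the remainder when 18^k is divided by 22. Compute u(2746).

u(1) = 18,  u(2) = 16,  u(3) = 2,  u(4) = 14,  u(5) = 10,  u(6) = 4,  u(7) = 6,  u(8) = 20,  u(9) = 8,  u(10) = 12,  u(11) = 18.
Since u(11) = u(1) = 18, the sequence is periodic with period 10.
So u(2746) = u(1 + ((2746-1) mod 10)) = u(6) = 4.

4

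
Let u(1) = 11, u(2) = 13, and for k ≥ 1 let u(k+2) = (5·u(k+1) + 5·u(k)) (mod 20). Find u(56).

5

Computing terms: u(1) = 11, u(2) = 13, u(3) = 0, u(4) = 5, u(5) = 5, u(6) = 10, u(7) = 15, u(8) = 5, u(9) = 0, u(10) = 5.
Since (u(9), u(10)) = (u(3), u(4)) = (0, 5) (two consecutive terms determine the rest), the sequence is eventually periodic: after a pre-period of length 2 it cycles with period 6.
For k ≥ 3, u(k) depends only on (k - 3) mod 6. (56 - 3) mod 6 = 5, so u(56) = u(8) = 5.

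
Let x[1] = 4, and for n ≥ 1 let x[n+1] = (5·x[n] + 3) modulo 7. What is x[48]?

3

x[1] = 4; x[2] = 2; x[3] = 6; x[4] = 5; x[5] = 0; x[6] = 3; x[7] = 4.
The sequence repeats with period 6.
(48 - 1) mod 6 = 5, so x[48] = x[6] = 3.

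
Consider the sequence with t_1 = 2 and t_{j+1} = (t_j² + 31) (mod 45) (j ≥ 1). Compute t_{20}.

35

Computing terms: t_1 = 2; t_2 = 35; t_3 = 41; t_4 = 2.
Since t_4 = t_1 = 2, the sequence is periodic with period 3.
(20 - 1) mod 3 = 1, so t_{20} = t_2 = 35.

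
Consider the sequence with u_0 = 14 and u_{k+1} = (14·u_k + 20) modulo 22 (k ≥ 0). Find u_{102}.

8

u_0 = 14,  u_1 = 18,  u_2 = 8,  u_3 = 0,  u_4 = 20,  u_5 = 14.
The sequence repeats with period 5.
So u_{102} = u_{0 + ((102-0) mod 5)} = u_2 = 8.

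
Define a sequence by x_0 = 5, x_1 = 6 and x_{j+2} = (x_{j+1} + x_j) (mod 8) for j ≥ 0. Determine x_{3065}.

5

We have x_0 = 5, x_1 = 6, x_2 = 3, x_3 = 1, x_4 = 4, x_5 = 5, x_6 = 1, x_7 = 6, x_8 = 7, x_9 = 5, x_{10} = 4, x_{11} = 1, x_{12} = 5, x_{13} = 6.
The sequence repeats with period 12.
(3065 - 0) mod 12 = 5, so x_{3065} = x_5 = 5.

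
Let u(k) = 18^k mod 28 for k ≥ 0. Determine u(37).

4

Listing terms: u(0) = 1,  u(1) = 18,  u(2) = 16,  u(3) = 8,  u(4) = 4,  u(5) = 16.
Since u(5) = u(2) = 16, the sequence is eventually periodic: after a pre-period of length 2 it cycles with period 3.
For k ≥ 2, u(k) depends only on (k - 2) mod 3. (37 - 2) mod 3 = 2, so u(37) = u(4) = 4.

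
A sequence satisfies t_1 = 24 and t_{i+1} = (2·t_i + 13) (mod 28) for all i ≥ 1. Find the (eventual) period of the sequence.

3

We have t_1 = 24,  t_2 = 5,  t_3 = 23,  t_4 = 3,  t_5 = 19,  t_6 = 23.
Since t_6 = t_3 = 23, the sequence is eventually periodic: after a pre-period of length 2 it cycles with period 3.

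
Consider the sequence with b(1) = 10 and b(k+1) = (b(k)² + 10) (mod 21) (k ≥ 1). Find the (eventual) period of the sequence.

3

Listing terms: b(1) = 10; b(2) = 5; b(3) = 14; b(4) = 17; b(5) = 5.
Since b(5) = b(2) = 5, the sequence is eventually periodic: after a pre-period of length 1 it cycles with period 3.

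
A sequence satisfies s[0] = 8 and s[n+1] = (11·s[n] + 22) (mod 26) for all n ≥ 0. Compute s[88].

Computing terms: s[0] = 8,  s[1] = 6,  s[2] = 10,  s[3] = 2,  s[4] = 18,  s[5] = 12,  s[6] = 24,  s[7] = 0,  s[8] = 22,  s[9] = 4,  s[10] = 14,  s[11] = 20,  s[12] = 8.
The sequence repeats with period 12.
(88 - 0) mod 12 = 4, so s[88] = s[4] = 18.

18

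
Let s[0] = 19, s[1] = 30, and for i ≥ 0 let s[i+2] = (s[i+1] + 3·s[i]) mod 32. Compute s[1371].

We have s[0] = 19, s[1] = 30, s[2] = 23, s[3] = 17, s[4] = 22, s[5] = 9, s[6] = 11, s[7] = 6, s[8] = 7, s[9] = 25, s[10] = 14, s[11] = 25, s[12] = 3, s[13] = 14, s[14] = 23, s[15] = 1, s[16] = 6, s[17] = 9, s[18] = 27, s[19] = 22, s[20] = 7, s[21] = 9, s[22] = 30, s[23] = 25, s[24] = 19, s[25] = 30.
The sequence repeats with period 24.
(1371 - 0) mod 24 = 3, so s[1371] = s[3] = 17.

17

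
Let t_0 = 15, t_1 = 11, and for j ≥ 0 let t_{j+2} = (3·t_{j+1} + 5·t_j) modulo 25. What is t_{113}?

Listing terms: t_0 = 15,  t_1 = 11,  t_2 = 8,  t_3 = 4,  t_4 = 2,  t_5 = 1,  t_6 = 13,  t_7 = 19,  t_8 = 22,  t_9 = 11,  t_{10} = 18,  t_{11} = 9,  t_{12} = 17,  t_{13} = 21,  t_{14} = 23,  t_{15} = 24,  t_{16} = 12,  t_{17} = 6,  t_{18} = 3,  t_{19} = 14,  t_{20} = 7,  t_{21} = 16,  t_{22} = 8,  t_{23} = 4.
Since (t_{22}, t_{23}) = (t_2, t_3) = (8, 4) (two consecutive terms determine the rest), the sequence is eventually periodic: after a pre-period of length 2 it cycles with period 20.
For j ≥ 2, t_j depends only on (j - 2) mod 20. (113 - 2) mod 20 = 11, so t_{113} = t_{13} = 21.

21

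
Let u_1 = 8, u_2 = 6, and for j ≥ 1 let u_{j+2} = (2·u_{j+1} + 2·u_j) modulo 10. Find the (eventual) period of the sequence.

Listing terms: u_1 = 8, u_2 = 6, u_3 = 8, u_4 = 8, u_5 = 2, u_6 = 0, u_7 = 4, u_8 = 8, u_9 = 4, u_{10} = 4, u_{11} = 6, u_{12} = 0, u_{13} = 2, u_{14} = 4, u_{15} = 2, u_{16} = 2, u_{17} = 8, u_{18} = 0, u_{19} = 6, u_{20} = 2, u_{21} = 6, u_{22} = 6, u_{23} = 4, u_{24} = 0, u_{25} = 8, u_{26} = 6.
The sequence repeats with period 24.

24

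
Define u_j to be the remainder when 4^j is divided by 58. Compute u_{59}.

6

u_1 = 4; u_2 = 16; u_3 = 6; u_4 = 24; u_5 = 38; u_6 = 36; u_7 = 28; u_8 = 54; u_9 = 42; u_{10} = 52; u_{11} = 34; u_{12} = 20; u_{13} = 22; u_{14} = 30; u_{15} = 4.
Since u_{15} = u_1 = 4, the sequence is periodic with period 14.
So u_{59} = u_{1 + ((59-1) mod 14)} = u_3 = 6.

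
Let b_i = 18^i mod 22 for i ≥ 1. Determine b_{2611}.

18

We have b_1 = 18, b_2 = 16, b_3 = 2, b_4 = 14, b_5 = 10, b_6 = 4, b_7 = 6, b_8 = 20, b_9 = 8, b_{10} = 12, b_{11} = 18.
The sequence repeats with period 10.
(2611 - 1) mod 10 = 0, so b_{2611} = b_1 = 18.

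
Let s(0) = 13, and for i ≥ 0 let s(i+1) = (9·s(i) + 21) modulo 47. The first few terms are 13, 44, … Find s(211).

Listing terms: s(0) = 13,  s(1) = 44,  s(2) = 41,  s(3) = 14,  s(4) = 6,  s(5) = 28,  s(6) = 38,  s(7) = 34,  s(8) = 45,  s(9) = 3,  s(10) = 1,  s(11) = 30,  s(12) = 9,  s(13) = 8,  s(14) = 46,  s(15) = 12,  s(16) = 35,  s(17) = 7,  s(18) = 37,  s(19) = 25,  s(20) = 11,  s(21) = 26,  s(22) = 20,  s(23) = 13.
Since s(23) = s(0) = 13, the sequence is periodic with period 23.
(211 - 0) mod 23 = 4, so s(211) = s(4) = 6.

6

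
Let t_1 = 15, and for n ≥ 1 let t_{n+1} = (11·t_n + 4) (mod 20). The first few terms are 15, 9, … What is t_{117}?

19

Listing terms: t_1 = 15,  t_2 = 9,  t_3 = 3,  t_4 = 17,  t_5 = 11,  t_6 = 5,  t_7 = 19,  t_8 = 13,  t_9 = 7,  t_{10} = 1,  t_{11} = 15.
The sequence repeats with period 10.
So t_{117} = t_{1 + ((117-1) mod 10)} = t_7 = 19.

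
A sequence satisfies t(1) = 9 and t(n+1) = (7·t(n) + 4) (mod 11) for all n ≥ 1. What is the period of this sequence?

10

We have t(1) = 9; t(2) = 1; t(3) = 0; t(4) = 4; t(5) = 10; t(6) = 8; t(7) = 5; t(8) = 6; t(9) = 2; t(10) = 7; t(11) = 9.
The sequence repeats with period 10.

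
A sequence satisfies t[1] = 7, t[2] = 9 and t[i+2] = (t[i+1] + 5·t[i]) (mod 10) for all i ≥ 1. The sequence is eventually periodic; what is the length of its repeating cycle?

Listing terms: t[1] = 7; t[2] = 9; t[3] = 4; t[4] = 9; t[5] = 9; t[6] = 4.
Since (t[5], t[6]) = (t[2], t[3]) = (9, 4) (two consecutive terms determine the rest), the sequence is eventually periodic: after a pre-period of length 1 it cycles with period 3.

3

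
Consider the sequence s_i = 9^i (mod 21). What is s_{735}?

15

Computing terms: s_0 = 1; s_1 = 9; s_2 = 18; s_3 = 15; s_4 = 9.
Since s_4 = s_1 = 9, the sequence is eventually periodic: after a pre-period of length 1 it cycles with period 3.
For i ≥ 1, s_i depends only on (i - 1) mod 3. (735 - 1) mod 3 = 2, so s_{735} = s_3 = 15.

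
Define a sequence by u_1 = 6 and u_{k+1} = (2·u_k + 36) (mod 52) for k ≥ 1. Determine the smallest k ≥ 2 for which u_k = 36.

8

Computing terms: u_1 = 6, u_2 = 48, u_3 = 28, u_4 = 40, u_5 = 12, u_6 = 8, u_7 = 0, u_8 = 36, u_9 = 4, u_{10} = 44, u_{11} = 20, u_{12} = 24, u_{13} = 32, u_{14} = 48.
Since u_{14} = u_2 = 48, the sequence is eventually periodic: after a pre-period of length 1 it cycles with period 12.
The value 36 first appears (with k ≥ 2) at u_8.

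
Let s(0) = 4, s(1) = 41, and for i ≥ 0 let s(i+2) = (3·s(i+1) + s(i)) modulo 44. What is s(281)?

We have s(0) = 4, s(1) = 41, s(2) = 39, s(3) = 26, s(4) = 29, s(5) = 25, s(6) = 16, s(7) = 29, s(8) = 15, s(9) = 30, s(10) = 17, s(11) = 37, s(12) = 40, s(13) = 25, s(14) = 27, s(15) = 18, s(16) = 37, s(17) = 41, s(18) = 28, s(19) = 37, s(20) = 7, s(21) = 14, s(22) = 5, s(23) = 29, s(24) = 4, s(25) = 41.
Since (s(24), s(25)) = (s(0), s(1)) = (4, 41) (two consecutive terms determine the rest), the sequence is periodic with period 24.
(281 - 0) mod 24 = 17, so s(281) = s(17) = 41.

41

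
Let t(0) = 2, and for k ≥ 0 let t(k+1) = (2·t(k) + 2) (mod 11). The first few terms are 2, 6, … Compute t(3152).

3

We have t(0) = 2, t(1) = 6, t(2) = 3, t(3) = 8, t(4) = 7, t(5) = 5, t(6) = 1, t(7) = 4, t(8) = 10, t(9) = 0, t(10) = 2.
Since t(10) = t(0) = 2, the sequence is periodic with period 10.
So t(3152) = t(0 + ((3152-0) mod 10)) = t(2) = 3.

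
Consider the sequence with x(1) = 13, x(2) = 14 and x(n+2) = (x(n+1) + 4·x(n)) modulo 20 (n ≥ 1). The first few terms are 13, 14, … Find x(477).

We have x(1) = 13; x(2) = 14; x(3) = 6; x(4) = 2; x(5) = 6; x(6) = 14; x(7) = 18; x(8) = 14; x(9) = 6.
Since (x(8), x(9)) = (x(2), x(3)) = (14, 6) (two consecutive terms determine the rest), the sequence is eventually periodic: after a pre-period of length 1 it cycles with period 6.
For n ≥ 2, x(n) depends only on (n - 2) mod 6. (477 - 2) mod 6 = 1, so x(477) = x(3) = 6.

6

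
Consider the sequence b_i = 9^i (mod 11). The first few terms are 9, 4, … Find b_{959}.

5

We have b_1 = 9; b_2 = 4; b_3 = 3; b_4 = 5; b_5 = 1; b_6 = 9.
Since b_6 = b_1 = 9, the sequence is periodic with period 5.
So b_{959} = b_{1 + ((959-1) mod 5)} = b_4 = 5.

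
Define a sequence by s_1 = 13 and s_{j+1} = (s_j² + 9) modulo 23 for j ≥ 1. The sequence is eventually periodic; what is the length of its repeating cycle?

s_1 = 13; s_2 = 17; s_3 = 22; s_4 = 10; s_5 = 17.
Since s_5 = s_2 = 17, the sequence is eventually periodic: after a pre-period of length 1 it cycles with period 3.

3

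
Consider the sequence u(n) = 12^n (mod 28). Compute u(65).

Computing terms: u(1) = 12,  u(2) = 4,  u(3) = 20,  u(4) = 16,  u(5) = 24,  u(6) = 8,  u(7) = 12.
Since u(7) = u(1) = 12, the sequence is periodic with period 6.
So u(65) = u(1 + ((65-1) mod 6)) = u(5) = 24.

24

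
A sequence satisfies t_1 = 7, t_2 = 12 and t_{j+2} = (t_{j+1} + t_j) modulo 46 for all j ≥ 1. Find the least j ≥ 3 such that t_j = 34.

Computing terms: t_1 = 7, t_2 = 12, t_3 = 19, t_4 = 31, t_5 = 4, t_6 = 35, t_7 = 39, t_8 = 28, t_9 = 21, t_{10} = 3, t_{11} = 24, t_{12} = 27, t_{13} = 5, t_{14} = 32, t_{15} = 37, t_{16} = 23, t_{17} = 14, t_{18} = 37, t_{19} = 5, t_{20} = 42, t_{21} = 1, t_{22} = 43, t_{23} = 44, t_{24} = 41, t_{25} = 39, t_{26} = 34, t_{27} = 27, t_{28} = 15, t_{29} = 42, t_{30} = 11, t_{31} = 7, t_{32} = 18, t_{33} = 25, t_{34} = 43, t_{35} = 22, t_{36} = 19, t_{37} = 41, t_{38} = 14, t_{39} = 9, t_{40} = 23, t_{41} = 32, t_{42} = 9, t_{43} = 41, t_{44} = 4, t_{45} = 45, t_{46} = 3, t_{47} = 2, t_{48} = 5, t_{49} = 7, t_{50} = 12.
The sequence repeats with period 48.
The value 34 first appears (with j ≥ 3) at t_{26}.

26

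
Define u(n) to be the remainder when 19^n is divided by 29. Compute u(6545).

u(1) = 19,  u(2) = 13,  u(3) = 15,  u(4) = 24,  u(5) = 21,  u(6) = 22,  u(7) = 12,  u(8) = 25,  u(9) = 11,  u(10) = 6,  u(11) = 27,  u(12) = 20,  u(13) = 3,  u(14) = 28,  u(15) = 10,  u(16) = 16,  u(17) = 14,  u(18) = 5,  u(19) = 8,  u(20) = 7,  u(21) = 17,  u(22) = 4,  u(23) = 18,  u(24) = 23,  u(25) = 2,  u(26) = 9,  u(27) = 26,  u(28) = 1,  u(29) = 19.
The sequence repeats with period 28.
(6545 - 1) mod 28 = 20, so u(6545) = u(21) = 17.

17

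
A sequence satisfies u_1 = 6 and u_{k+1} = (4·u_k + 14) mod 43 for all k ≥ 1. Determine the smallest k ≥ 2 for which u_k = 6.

8

We have u_1 = 6; u_2 = 38; u_3 = 37; u_4 = 33; u_5 = 17; u_6 = 39; u_7 = 41; u_8 = 6.
Since u_8 = u_1 = 6, the sequence is periodic with period 7.
The value 6 next appears (with k ≥ 2) at u_8.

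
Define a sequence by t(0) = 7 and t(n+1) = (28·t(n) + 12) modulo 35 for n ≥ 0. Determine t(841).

t(0) = 7,  t(1) = 33,  t(2) = 26,  t(3) = 5,  t(4) = 12,  t(5) = 33.
Since t(5) = t(1) = 33, the sequence is eventually periodic: after a pre-period of length 1 it cycles with period 4.
For n ≥ 1, t(n) depends only on (n - 1) mod 4. (841 - 1) mod 4 = 0, so t(841) = t(1) = 33.

33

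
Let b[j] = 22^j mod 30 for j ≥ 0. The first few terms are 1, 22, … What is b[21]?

22

Computing terms: b[0] = 1, b[1] = 22, b[2] = 4, b[3] = 28, b[4] = 16, b[5] = 22.
Since b[5] = b[1] = 22, the sequence is eventually periodic: after a pre-period of length 1 it cycles with period 4.
For j ≥ 1, b[j] depends only on (j - 1) mod 4. (21 - 1) mod 4 = 0, so b[21] = b[1] = 22.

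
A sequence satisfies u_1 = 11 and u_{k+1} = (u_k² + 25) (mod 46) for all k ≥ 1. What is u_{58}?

Listing terms: u_1 = 11; u_2 = 8; u_3 = 43; u_4 = 34; u_5 = 31; u_6 = 20; u_7 = 11.
The sequence repeats with period 6.
So u_{58} = u_{1 + ((58-1) mod 6)} = u_4 = 34.

34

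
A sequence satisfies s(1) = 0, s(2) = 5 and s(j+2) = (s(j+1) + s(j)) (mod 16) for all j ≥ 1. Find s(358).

We have s(1) = 0; s(2) = 5; s(3) = 5; s(4) = 10; s(5) = 15; s(6) = 9; s(7) = 8; s(8) = 1; s(9) = 9; s(10) = 10; s(11) = 3; s(12) = 13; s(13) = 0; s(14) = 13; s(15) = 13; s(16) = 10; s(17) = 7; s(18) = 1; s(19) = 8; s(20) = 9; s(21) = 1; s(22) = 10; s(23) = 11; s(24) = 5; s(25) = 0; s(26) = 5.
The sequence repeats with period 24.
So s(358) = s(1 + ((358-1) mod 24)) = s(22) = 10.

10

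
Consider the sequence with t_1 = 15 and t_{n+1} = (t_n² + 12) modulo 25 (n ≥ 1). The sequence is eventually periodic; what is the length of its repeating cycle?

t_1 = 15; t_2 = 12; t_3 = 6; t_4 = 23; t_5 = 16; t_6 = 18; t_7 = 11; t_8 = 8; t_9 = 1; t_{10} = 13; t_{11} = 6.
Since t_{11} = t_3 = 6, the sequence is eventually periodic: after a pre-period of length 2 it cycles with period 8.

8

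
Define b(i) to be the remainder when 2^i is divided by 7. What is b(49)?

2

Computing terms: b(1) = 2, b(2) = 4, b(3) = 1, b(4) = 2.
Since b(4) = b(1) = 2, the sequence is periodic with period 3.
So b(49) = b(1 + ((49-1) mod 3)) = b(1) = 2.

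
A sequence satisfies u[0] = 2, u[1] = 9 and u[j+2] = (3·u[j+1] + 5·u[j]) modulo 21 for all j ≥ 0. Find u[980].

We have u[0] = 2, u[1] = 9, u[2] = 16, u[3] = 9, u[4] = 2, u[5] = 9.
Since (u[4], u[5]) = (u[0], u[1]) = (2, 9) (two consecutive terms determine the rest), the sequence is periodic with period 4.
So u[980] = u[0 + ((980-0) mod 4)] = u[0] = 2.

2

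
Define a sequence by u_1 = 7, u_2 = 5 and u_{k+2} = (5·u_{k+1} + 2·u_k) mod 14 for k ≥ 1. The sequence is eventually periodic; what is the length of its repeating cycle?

Computing terms: u_1 = 7, u_2 = 5, u_3 = 11, u_4 = 9, u_5 = 11, u_6 = 3, u_7 = 9, u_8 = 9, u_9 = 7, u_{10} = 11, u_{11} = 13, u_{12} = 3, u_{13} = 13, u_{14} = 1, u_{15} = 3, u_{16} = 3, u_{17} = 7, u_{18} = 13, u_{19} = 9, u_{20} = 1, u_{21} = 9, u_{22} = 5, u_{23} = 1, u_{24} = 1, u_{25} = 7, u_{26} = 9, u_{27} = 3, u_{28} = 5, u_{29} = 3, u_{30} = 11, u_{31} = 5, u_{32} = 5, u_{33} = 7, u_{34} = 3, u_{35} = 1, u_{36} = 11, u_{37} = 1, u_{38} = 13, u_{39} = 11, u_{40} = 11, u_{41} = 7, u_{42} = 1, u_{43} = 5, u_{44} = 13, u_{45} = 5, u_{46} = 9, u_{47} = 13, u_{48} = 13, u_{49} = 7, u_{50} = 5.
Since (u_{49}, u_{50}) = (u_1, u_2) = (7, 5) (two consecutive terms determine the rest), the sequence is periodic with period 48.

48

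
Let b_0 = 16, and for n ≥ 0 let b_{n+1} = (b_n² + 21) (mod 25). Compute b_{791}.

15

Computing terms: b_0 = 16,  b_1 = 2,  b_2 = 0,  b_3 = 21,  b_4 = 12,  b_5 = 15,  b_6 = 21.
Since b_6 = b_3 = 21, the sequence is eventually periodic: after a pre-period of length 3 it cycles with period 3.
For n ≥ 3, b_n depends only on (n - 3) mod 3. (791 - 3) mod 3 = 2, so b_{791} = b_5 = 15.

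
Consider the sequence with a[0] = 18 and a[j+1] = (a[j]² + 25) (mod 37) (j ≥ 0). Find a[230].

13

We have a[0] = 18, a[1] = 16, a[2] = 22, a[3] = 28, a[4] = 32, a[5] = 13, a[6] = 9, a[7] = 32.
Since a[7] = a[4] = 32, the sequence is eventually periodic: after a pre-period of length 4 it cycles with period 3.
For j ≥ 4, a[j] depends only on (j - 4) mod 3. (230 - 4) mod 3 = 1, so a[230] = a[5] = 13.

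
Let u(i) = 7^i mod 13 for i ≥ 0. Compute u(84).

We have u(0) = 1; u(1) = 7; u(2) = 10; u(3) = 5; u(4) = 9; u(5) = 11; u(6) = 12; u(7) = 6; u(8) = 3; u(9) = 8; u(10) = 4; u(11) = 2; u(12) = 1.
Since u(12) = u(0) = 1, the sequence is periodic with period 12.
(84 - 0) mod 12 = 0, so u(84) = u(0) = 1.

1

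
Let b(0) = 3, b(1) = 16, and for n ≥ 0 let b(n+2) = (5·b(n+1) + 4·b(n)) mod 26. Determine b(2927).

22

We have b(0) = 3; b(1) = 16; b(2) = 14; b(3) = 4; b(4) = 24; b(5) = 6; b(6) = 22; b(7) = 4; b(8) = 4; b(9) = 10; b(10) = 14; b(11) = 6; b(12) = 8; b(13) = 12; b(14) = 14; b(15) = 14; b(16) = 22; b(17) = 10; b(18) = 8; b(19) = 2; b(20) = 16; b(21) = 10; b(22) = 10; b(23) = 12; b(24) = 22; b(25) = 2; b(26) = 20; b(27) = 4; b(28) = 22; b(29) = 22; b(30) = 16; b(31) = 12; b(32) = 20; b(33) = 18; b(34) = 14; b(35) = 12; b(36) = 12; b(37) = 4; b(38) = 16; b(39) = 18; b(40) = 24; b(41) = 10; b(42) = 16; b(43) = 16; b(44) = 14.
Since (b(43), b(44)) = (b(1), b(2)) = (16, 14) (two consecutive terms determine the rest), the sequence is eventually periodic: after a pre-period of length 1 it cycles with period 42.
For n ≥ 1, b(n) depends only on (n - 1) mod 42. (2927 - 1) mod 42 = 28, so b(2927) = b(29) = 22.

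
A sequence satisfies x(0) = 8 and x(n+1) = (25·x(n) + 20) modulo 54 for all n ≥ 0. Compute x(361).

22

Listing terms: x(0) = 8, x(1) = 4, x(2) = 12, x(3) = 50, x(4) = 28, x(5) = 18, x(6) = 38, x(7) = 52, x(8) = 24, x(9) = 26, x(10) = 22, x(11) = 30, x(12) = 14, x(13) = 46, x(14) = 36, x(15) = 2, x(16) = 16, x(17) = 42, x(18) = 44, x(19) = 40, x(20) = 48, x(21) = 32, x(22) = 10, x(23) = 0, x(24) = 20, x(25) = 34, x(26) = 6, x(27) = 8.
Since x(27) = x(0) = 8, the sequence is periodic with period 27.
So x(361) = x(0 + ((361-0) mod 27)) = x(10) = 22.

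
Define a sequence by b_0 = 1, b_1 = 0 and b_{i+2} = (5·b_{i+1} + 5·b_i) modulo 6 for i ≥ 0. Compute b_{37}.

0

We have b_0 = 1,  b_1 = 0,  b_2 = 5,  b_3 = 1,  b_4 = 0.
Since (b_3, b_4) = (b_0, b_1) = (1, 0) (two consecutive terms determine the rest), the sequence is periodic with period 3.
(37 - 0) mod 3 = 1, so b_{37} = b_1 = 0.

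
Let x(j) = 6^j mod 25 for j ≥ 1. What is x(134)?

We have x(1) = 6,  x(2) = 11,  x(3) = 16,  x(4) = 21,  x(5) = 1,  x(6) = 6.
The sequence repeats with period 5.
So x(134) = x(1 + ((134-1) mod 5)) = x(4) = 21.

21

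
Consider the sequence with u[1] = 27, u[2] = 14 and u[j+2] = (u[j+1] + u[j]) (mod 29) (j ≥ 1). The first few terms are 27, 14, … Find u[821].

u[1] = 27, u[2] = 14, u[3] = 12, u[4] = 26, u[5] = 9, u[6] = 6, u[7] = 15, u[8] = 21, u[9] = 7, u[10] = 28, u[11] = 6, u[12] = 5, u[13] = 11, u[14] = 16, u[15] = 27, u[16] = 14.
Since (u[15], u[16]) = (u[1], u[2]) = (27, 14) (two consecutive terms determine the rest), the sequence is periodic with period 14.
(821 - 1) mod 14 = 8, so u[821] = u[9] = 7.

7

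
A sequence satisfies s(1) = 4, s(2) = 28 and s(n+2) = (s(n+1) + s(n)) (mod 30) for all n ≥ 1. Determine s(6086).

2

s(1) = 4; s(2) = 28; s(3) = 2; s(4) = 0; s(5) = 2; s(6) = 2; s(7) = 4; s(8) = 6; s(9) = 10; s(10) = 16; s(11) = 26; s(12) = 12; s(13) = 8; s(14) = 20; s(15) = 28; s(16) = 18; s(17) = 16; s(18) = 4; s(19) = 20; s(20) = 24; s(21) = 14; s(22) = 8; s(23) = 22; s(24) = 0; s(25) = 22; s(26) = 22; s(27) = 14; s(28) = 6; s(29) = 20; s(30) = 26; s(31) = 16; s(32) = 12; s(33) = 28; s(34) = 10; s(35) = 8; s(36) = 18; s(37) = 26; s(38) = 14; s(39) = 10; s(40) = 24; s(41) = 4; s(42) = 28.
The sequence repeats with period 40.
So s(6086) = s(1 + ((6086-1) mod 40)) = s(6) = 2.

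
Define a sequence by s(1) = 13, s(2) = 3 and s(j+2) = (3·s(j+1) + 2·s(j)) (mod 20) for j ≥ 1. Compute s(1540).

Listing terms: s(1) = 13, s(2) = 3, s(3) = 15, s(4) = 11, s(5) = 3, s(6) = 11, s(7) = 19, s(8) = 19, s(9) = 15, s(10) = 3, s(11) = 19, s(12) = 3, s(13) = 7, s(14) = 7, s(15) = 15, s(16) = 19, s(17) = 7, s(18) = 19, s(19) = 11, s(20) = 11, s(21) = 15, s(22) = 7, s(23) = 11, s(24) = 7, s(25) = 3, s(26) = 3, s(27) = 15.
Since (s(26), s(27)) = (s(2), s(3)) = (3, 15) (two consecutive terms determine the rest), the sequence is eventually periodic: after a pre-period of length 1 it cycles with period 24.
For j ≥ 2, s(j) depends only on (j - 2) mod 24. (1540 - 2) mod 24 = 2, so s(1540) = s(4) = 11.

11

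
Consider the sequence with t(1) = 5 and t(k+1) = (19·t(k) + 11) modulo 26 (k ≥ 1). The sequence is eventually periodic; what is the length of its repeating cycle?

t(1) = 5, t(2) = 2, t(3) = 23, t(4) = 6, t(5) = 21, t(6) = 20, t(7) = 1, t(8) = 4, t(9) = 9, t(10) = 0, t(11) = 11, t(12) = 12, t(13) = 5.
Since t(13) = t(1) = 5, the sequence is periodic with period 12.

12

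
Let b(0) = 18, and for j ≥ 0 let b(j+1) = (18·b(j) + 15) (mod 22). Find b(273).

Computing terms: b(0) = 18; b(1) = 9; b(2) = 1; b(3) = 11; b(4) = 15; b(5) = 21; b(6) = 19; b(7) = 5; b(8) = 17; b(9) = 13; b(10) = 7; b(11) = 9.
Since b(11) = b(1) = 9, the sequence is eventually periodic: after a pre-period of length 1 it cycles with period 10.
For j ≥ 1, b(j) depends only on (j - 1) mod 10. (273 - 1) mod 10 = 2, so b(273) = b(3) = 11.

11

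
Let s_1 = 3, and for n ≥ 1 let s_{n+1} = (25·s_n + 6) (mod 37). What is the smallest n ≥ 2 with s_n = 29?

17

We have s_1 = 3, s_2 = 7, s_3 = 33, s_4 = 17, s_5 = 24, s_6 = 14, s_7 = 23, s_8 = 26, s_9 = 27, s_{10} = 15, s_{11} = 11, s_{12} = 22, s_{13} = 1, s_{14} = 31, s_{15} = 4, s_{16} = 32, s_{17} = 29, s_{18} = 28, s_{19} = 3.
Since s_{19} = s_1 = 3, the sequence is periodic with period 18.
The value 29 first appears (with n ≥ 2) at s_{17}.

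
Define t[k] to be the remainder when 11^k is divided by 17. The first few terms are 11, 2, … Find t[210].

2

Listing terms: t[1] = 11,  t[2] = 2,  t[3] = 5,  t[4] = 4,  t[5] = 10,  t[6] = 8,  t[7] = 3,  t[8] = 16,  t[9] = 6,  t[10] = 15,  t[11] = 12,  t[12] = 13,  t[13] = 7,  t[14] = 9,  t[15] = 14,  t[16] = 1,  t[17] = 11.
Since t[17] = t[1] = 11, the sequence is periodic with period 16.
So t[210] = t[1 + ((210-1) mod 16)] = t[2] = 2.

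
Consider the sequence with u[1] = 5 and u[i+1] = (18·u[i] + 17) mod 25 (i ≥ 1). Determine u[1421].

5

u[1] = 5,  u[2] = 7,  u[3] = 18,  u[4] = 16,  u[5] = 5.
The sequence repeats with period 4.
So u[1421] = u[1 + ((1421-1) mod 4)] = u[1] = 5.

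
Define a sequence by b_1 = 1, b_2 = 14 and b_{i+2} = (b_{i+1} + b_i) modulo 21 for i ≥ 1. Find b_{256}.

13

Computing terms: b_1 = 1; b_2 = 14; b_3 = 15; b_4 = 8; b_5 = 2; b_6 = 10; b_7 = 12; b_8 = 1; b_9 = 13; b_{10} = 14; b_{11} = 6; b_{12} = 20; b_{13} = 5; b_{14} = 4; b_{15} = 9; b_{16} = 13; b_{17} = 1; b_{18} = 14.
The sequence repeats with period 16.
So b_{256} = b_{1 + ((256-1) mod 16)} = b_{16} = 13.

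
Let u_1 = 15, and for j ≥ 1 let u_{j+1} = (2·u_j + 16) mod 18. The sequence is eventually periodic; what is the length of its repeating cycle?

6

We have u_1 = 15; u_2 = 10; u_3 = 0; u_4 = 16; u_5 = 12; u_6 = 4; u_7 = 6; u_8 = 10.
Since u_8 = u_2 = 10, the sequence is eventually periodic: after a pre-period of length 1 it cycles with period 6.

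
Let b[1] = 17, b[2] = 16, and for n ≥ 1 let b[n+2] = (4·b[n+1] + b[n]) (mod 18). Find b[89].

We have b[1] = 17, b[2] = 16, b[3] = 9, b[4] = 16, b[5] = 1, b[6] = 2, b[7] = 9, b[8] = 2, b[9] = 17, b[10] = 16.
The sequence repeats with period 8.
So b[89] = b[1 + ((89-1) mod 8)] = b[1] = 17.

17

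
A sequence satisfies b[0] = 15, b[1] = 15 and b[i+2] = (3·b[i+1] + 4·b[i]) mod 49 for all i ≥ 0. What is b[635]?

b[0] = 15; b[1] = 15; b[2] = 7; b[3] = 32; b[4] = 26; b[5] = 10; b[6] = 36; b[7] = 1; b[8] = 0; b[9] = 4; b[10] = 12; b[11] = 3; b[12] = 8; b[13] = 36; b[14] = 42; b[15] = 25; b[16] = 47; b[17] = 45; b[18] = 29; b[19] = 22; b[20] = 35; b[21] = 46; b[22] = 33; b[23] = 38; b[24] = 1; b[25] = 8; b[26] = 28; b[27] = 18; b[28] = 19; b[29] = 31; b[30] = 22; b[31] = 43; b[32] = 21; b[33] = 39; b[34] = 5; b[35] = 24; b[36] = 43; b[37] = 29; b[38] = 14; b[39] = 11; b[40] = 40; b[41] = 17; b[42] = 15; b[43] = 15.
The sequence repeats with period 42.
(635 - 0) mod 42 = 5, so b[635] = b[5] = 10.

10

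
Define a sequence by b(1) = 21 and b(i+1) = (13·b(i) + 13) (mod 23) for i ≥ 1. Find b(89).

We have b(1) = 21, b(2) = 10, b(3) = 5, b(4) = 9, b(5) = 15, b(6) = 1, b(7) = 3, b(8) = 6, b(9) = 22, b(10) = 0, b(11) = 13, b(12) = 21.
Since b(12) = b(1) = 21, the sequence is periodic with period 11.
(89 - 1) mod 11 = 0, so b(89) = b(1) = 21.

21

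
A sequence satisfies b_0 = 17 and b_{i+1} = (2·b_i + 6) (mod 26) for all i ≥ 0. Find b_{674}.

Listing terms: b_0 = 17,  b_1 = 14,  b_2 = 8,  b_3 = 22,  b_4 = 24,  b_5 = 2,  b_6 = 10,  b_7 = 0,  b_8 = 6,  b_9 = 18,  b_{10} = 16,  b_{11} = 12,  b_{12} = 4,  b_{13} = 14.
Since b_{13} = b_1 = 14, the sequence is eventually periodic: after a pre-period of length 1 it cycles with period 12.
For i ≥ 1, b_i depends only on (i - 1) mod 12. (674 - 1) mod 12 = 1, so b_{674} = b_2 = 8.

8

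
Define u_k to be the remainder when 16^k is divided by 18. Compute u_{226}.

Listing terms: u_0 = 1,  u_1 = 16,  u_2 = 4,  u_3 = 10,  u_4 = 16.
Since u_4 = u_1 = 16, the sequence is eventually periodic: after a pre-period of length 1 it cycles with period 3.
For k ≥ 1, u_k depends only on (k - 1) mod 3. (226 - 1) mod 3 = 0, so u_{226} = u_1 = 16.

16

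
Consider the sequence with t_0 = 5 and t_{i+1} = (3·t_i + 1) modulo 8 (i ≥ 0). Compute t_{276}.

5

We have t_0 = 5; t_1 = 0; t_2 = 1; t_3 = 4; t_4 = 5.
Since t_4 = t_0 = 5, the sequence is periodic with period 4.
(276 - 0) mod 4 = 0, so t_{276} = t_0 = 5.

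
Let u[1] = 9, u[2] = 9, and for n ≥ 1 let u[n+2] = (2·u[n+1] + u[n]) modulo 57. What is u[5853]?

51

We have u[1] = 9, u[2] = 9, u[3] = 27, u[4] = 6, u[5] = 39, u[6] = 27, u[7] = 36, u[8] = 42, u[9] = 6, u[10] = 54, u[11] = 0, u[12] = 54, u[13] = 51, u[14] = 42, u[15] = 21, u[16] = 27, u[17] = 18, u[18] = 6, u[19] = 30, u[20] = 9, u[21] = 48, u[22] = 48, u[23] = 30, u[24] = 51, u[25] = 18, u[26] = 30, u[27] = 21, u[28] = 15, u[29] = 51, u[30] = 3, u[31] = 0, u[32] = 3, u[33] = 6, u[34] = 15, u[35] = 36, u[36] = 30, u[37] = 39, u[38] = 51, u[39] = 27, u[40] = 48, u[41] = 9, u[42] = 9.
Since (u[41], u[42]) = (u[1], u[2]) = (9, 9) (two consecutive terms determine the rest), the sequence is periodic with period 40.
So u[5853] = u[1 + ((5853-1) mod 40)] = u[13] = 51.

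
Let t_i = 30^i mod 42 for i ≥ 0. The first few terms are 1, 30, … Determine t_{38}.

18

t_0 = 1; t_1 = 30; t_2 = 18; t_3 = 36; t_4 = 30.
Since t_4 = t_1 = 30, the sequence is eventually periodic: after a pre-period of length 1 it cycles with period 3.
For i ≥ 1, t_i depends only on (i - 1) mod 3. (38 - 1) mod 3 = 1, so t_{38} = t_2 = 18.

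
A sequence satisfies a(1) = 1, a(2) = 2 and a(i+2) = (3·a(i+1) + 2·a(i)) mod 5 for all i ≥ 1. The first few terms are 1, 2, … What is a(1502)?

a(1) = 1, a(2) = 2, a(3) = 3, a(4) = 3, a(5) = 0, a(6) = 1, a(7) = 3, a(8) = 1, a(9) = 4, a(10) = 4, a(11) = 0, a(12) = 3, a(13) = 4, a(14) = 3, a(15) = 2, a(16) = 2, a(17) = 0, a(18) = 4, a(19) = 2, a(20) = 4, a(21) = 1, a(22) = 1, a(23) = 0, a(24) = 2, a(25) = 1, a(26) = 2.
The sequence repeats with period 24.
(1502 - 1) mod 24 = 13, so a(1502) = a(14) = 3.

3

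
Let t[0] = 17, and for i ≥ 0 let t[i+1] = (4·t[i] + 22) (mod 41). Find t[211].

Listing terms: t[0] = 17, t[1] = 8, t[2] = 13, t[3] = 33, t[4] = 31, t[5] = 23, t[6] = 32, t[7] = 27, t[8] = 7, t[9] = 9, t[10] = 17.
The sequence repeats with period 10.
So t[211] = t[0 + ((211-0) mod 10)] = t[1] = 8.

8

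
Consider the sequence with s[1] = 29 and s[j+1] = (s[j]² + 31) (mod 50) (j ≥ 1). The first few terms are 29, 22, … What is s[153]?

We have s[1] = 29, s[2] = 22, s[3] = 15, s[4] = 6, s[5] = 17, s[6] = 20, s[7] = 31, s[8] = 42, s[9] = 45, s[10] = 6.
Since s[10] = s[4] = 6, the sequence is eventually periodic: after a pre-period of length 3 it cycles with period 6.
For j ≥ 4, s[j] depends only on (j - 4) mod 6. (153 - 4) mod 6 = 5, so s[153] = s[9] = 45.

45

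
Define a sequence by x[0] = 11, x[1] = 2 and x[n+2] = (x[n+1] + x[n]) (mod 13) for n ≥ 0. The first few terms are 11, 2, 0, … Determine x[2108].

3

We have x[0] = 11, x[1] = 2, x[2] = 0, x[3] = 2, x[4] = 2, x[5] = 4, x[6] = 6, x[7] = 10, x[8] = 3, x[9] = 0, x[10] = 3, x[11] = 3, x[12] = 6, x[13] = 9, x[14] = 2, x[15] = 11, x[16] = 0, x[17] = 11, x[18] = 11, x[19] = 9, x[20] = 7, x[21] = 3, x[22] = 10, x[23] = 0, x[24] = 10, x[25] = 10, x[26] = 7, x[27] = 4, x[28] = 11, x[29] = 2.
The sequence repeats with period 28.
(2108 - 0) mod 28 = 8, so x[2108] = x[8] = 3.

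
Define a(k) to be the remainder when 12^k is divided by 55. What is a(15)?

23

We have a(1) = 12; a(2) = 34; a(3) = 23; a(4) = 1; a(5) = 12.
The sequence repeats with period 4.
So a(15) = a(1 + ((15-1) mod 4)) = a(3) = 23.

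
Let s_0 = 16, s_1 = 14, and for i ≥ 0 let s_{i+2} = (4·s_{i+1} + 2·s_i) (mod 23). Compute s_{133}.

14

We have s_0 = 16,  s_1 = 14,  s_2 = 19,  s_3 = 12,  s_4 = 17,  s_5 = 0,  s_6 = 11,  s_7 = 21,  s_8 = 14,  s_9 = 6,  s_{10} = 6,  s_{11} = 13,  s_{12} = 18,  s_{13} = 6,  s_{14} = 14,  s_{15} = 22,  s_{16} = 1,  s_{17} = 2,  s_{18} = 10,  s_{19} = 21,  s_{20} = 12,  s_{21} = 21,  s_{22} = 16,  s_{23} = 14.
Since (s_{22}, s_{23}) = (s_0, s_1) = (16, 14) (two consecutive terms determine the rest), the sequence is periodic with period 22.
So s_{133} = s_{0 + ((133-0) mod 22)} = s_1 = 14.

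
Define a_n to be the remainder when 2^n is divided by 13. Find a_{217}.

2

Listing terms: a_1 = 2,  a_2 = 4,  a_3 = 8,  a_4 = 3,  a_5 = 6,  a_6 = 12,  a_7 = 11,  a_8 = 9,  a_9 = 5,  a_{10} = 10,  a_{11} = 7,  a_{12} = 1,  a_{13} = 2.
The sequence repeats with period 12.
(217 - 1) mod 12 = 0, so a_{217} = a_1 = 2.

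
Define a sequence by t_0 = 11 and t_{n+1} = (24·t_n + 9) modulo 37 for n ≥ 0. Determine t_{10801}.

Computing terms: t_0 = 11,  t_1 = 14,  t_2 = 12,  t_3 = 1,  t_4 = 33,  t_5 = 24,  t_6 = 30,  t_7 = 26,  t_8 = 4,  t_9 = 31,  t_{10} = 13,  t_{11} = 25,  t_{12} = 17,  t_{13} = 10,  t_{14} = 27,  t_{15} = 28,  t_{16} = 15,  t_{17} = 36,  t_{18} = 22,  t_{19} = 19,  t_{20} = 21,  t_{21} = 32,  t_{22} = 0,  t_{23} = 9,  t_{24} = 3,  t_{25} = 7,  t_{26} = 29,  t_{27} = 2,  t_{28} = 20,  t_{29} = 8,  t_{30} = 16,  t_{31} = 23,  t_{32} = 6,  t_{33} = 5,  t_{34} = 18,  t_{35} = 34,  t_{36} = 11.
The sequence repeats with period 36.
So t_{10801} = t_{0 + ((10801-0) mod 36)} = t_1 = 14.

14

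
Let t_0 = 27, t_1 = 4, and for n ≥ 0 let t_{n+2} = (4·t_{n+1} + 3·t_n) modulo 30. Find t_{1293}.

t_0 = 27; t_1 = 4; t_2 = 7; t_3 = 10; t_4 = 1; t_5 = 4; t_6 = 19; t_7 = 28; t_8 = 19; t_9 = 10; t_{10} = 7; t_{11} = 28; t_{12} = 13; t_{13} = 16; t_{14} = 13; t_{15} = 10; t_{16} = 19; t_{17} = 16; t_{18} = 1; t_{19} = 22; t_{20} = 1; t_{21} = 10; t_{22} = 13; t_{23} = 22; t_{24} = 7; t_{25} = 4; t_{26} = 7.
Since (t_{25}, t_{26}) = (t_1, t_2) = (4, 7) (two consecutive terms determine the rest), the sequence is eventually periodic: after a pre-period of length 1 it cycles with period 24.
For n ≥ 1, t_n depends only on (n - 1) mod 24. (1293 - 1) mod 24 = 20, so t_{1293} = t_{21} = 10.

10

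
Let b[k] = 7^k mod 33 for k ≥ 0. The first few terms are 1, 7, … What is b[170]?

Computing terms: b[0] = 1, b[1] = 7, b[2] = 16, b[3] = 13, b[4] = 25, b[5] = 10, b[6] = 4, b[7] = 28, b[8] = 31, b[9] = 19, b[10] = 1.
Since b[10] = b[0] = 1, the sequence is periodic with period 10.
(170 - 0) mod 10 = 0, so b[170] = b[0] = 1.

1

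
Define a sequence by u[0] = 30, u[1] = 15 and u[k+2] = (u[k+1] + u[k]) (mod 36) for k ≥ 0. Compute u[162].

18

Listing terms: u[0] = 30; u[1] = 15; u[2] = 9; u[3] = 24; u[4] = 33; u[5] = 21; u[6] = 18; u[7] = 3; u[8] = 21; u[9] = 24; u[10] = 9; u[11] = 33; u[12] = 6; u[13] = 3; u[14] = 9; u[15] = 12; u[16] = 21; u[17] = 33; u[18] = 18; u[19] = 15; u[20] = 33; u[21] = 12; u[22] = 9; u[23] = 21; u[24] = 30; u[25] = 15.
Since (u[24], u[25]) = (u[0], u[1]) = (30, 15) (two consecutive terms determine the rest), the sequence is periodic with period 24.
So u[162] = u[0 + ((162-0) mod 24)] = u[18] = 18.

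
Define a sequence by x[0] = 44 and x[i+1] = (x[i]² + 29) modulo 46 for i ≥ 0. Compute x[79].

31

We have x[0] = 44, x[1] = 33, x[2] = 14, x[3] = 41, x[4] = 8, x[5] = 1, x[6] = 30, x[7] = 9, x[8] = 18, x[9] = 31, x[10] = 24, x[11] = 7, x[12] = 32, x[13] = 41.
Since x[13] = x[3] = 41, the sequence is eventually periodic: after a pre-period of length 3 it cycles with period 10.
For i ≥ 3, x[i] depends only on (i - 3) mod 10. (79 - 3) mod 10 = 6, so x[79] = x[9] = 31.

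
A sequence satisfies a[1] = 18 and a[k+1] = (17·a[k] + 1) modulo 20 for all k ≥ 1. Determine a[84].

a[1] = 18, a[2] = 7, a[3] = 0, a[4] = 1, a[5] = 18.
The sequence repeats with period 4.
So a[84] = a[1 + ((84-1) mod 4)] = a[4] = 1.

1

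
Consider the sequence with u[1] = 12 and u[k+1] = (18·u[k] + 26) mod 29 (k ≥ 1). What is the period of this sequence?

We have u[1] = 12,  u[2] = 10,  u[3] = 3,  u[4] = 22,  u[5] = 16,  u[6] = 24,  u[7] = 23,  u[8] = 5,  u[9] = 0,  u[10] = 26,  u[11] = 1,  u[12] = 15,  u[13] = 6,  u[14] = 18,  u[15] = 2,  u[16] = 4,  u[17] = 11,  u[18] = 21,  u[19] = 27,  u[20] = 19,  u[21] = 20,  u[22] = 9,  u[23] = 14,  u[24] = 17,  u[25] = 13,  u[26] = 28,  u[27] = 8,  u[28] = 25,  u[29] = 12.
The sequence repeats with period 28.

28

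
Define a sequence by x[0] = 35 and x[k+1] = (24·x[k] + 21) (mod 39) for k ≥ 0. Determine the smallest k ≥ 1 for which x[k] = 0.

4

Computing terms: x[0] = 35,  x[1] = 3,  x[2] = 15,  x[3] = 30,  x[4] = 0,  x[5] = 21,  x[6] = 18,  x[7] = 24,  x[8] = 12,  x[9] = 36,  x[10] = 27,  x[11] = 6,  x[12] = 9,  x[13] = 3.
Since x[13] = x[1] = 3, the sequence is eventually periodic: after a pre-period of length 1 it cycles with period 12.
The value 0 first appears (with k ≥ 1) at x[4].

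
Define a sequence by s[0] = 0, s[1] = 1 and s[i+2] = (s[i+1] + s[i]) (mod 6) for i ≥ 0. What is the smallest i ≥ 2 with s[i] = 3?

4

s[0] = 0; s[1] = 1; s[2] = 1; s[3] = 2; s[4] = 3; s[5] = 5; s[6] = 2; s[7] = 1; s[8] = 3; s[9] = 4; s[10] = 1; s[11] = 5; s[12] = 0; s[13] = 5; s[14] = 5; s[15] = 4; s[16] = 3; s[17] = 1; s[18] = 4; s[19] = 5; s[20] = 3; s[21] = 2; s[22] = 5; s[23] = 1; s[24] = 0; s[25] = 1.
Since (s[24], s[25]) = (s[0], s[1]) = (0, 1) (two consecutive terms determine the rest), the sequence is periodic with period 24.
The value 3 first appears (with i ≥ 2) at s[4].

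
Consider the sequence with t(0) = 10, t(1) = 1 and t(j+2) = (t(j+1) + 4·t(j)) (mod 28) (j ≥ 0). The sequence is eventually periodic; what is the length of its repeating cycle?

48

Computing terms: t(0) = 10; t(1) = 1; t(2) = 13; t(3) = 17; t(4) = 13; t(5) = 25; t(6) = 21; t(7) = 9; t(8) = 9; t(9) = 17; t(10) = 25; t(11) = 9; t(12) = 25; t(13) = 5; t(14) = 21; t(15) = 13; t(16) = 13; t(17) = 9; t(18) = 5; t(19) = 13; t(20) = 5; t(21) = 1; t(22) = 21; t(23) = 25; t(24) = 25; t(25) = 13; t(26) = 1; t(27) = 25; t(28) = 1; t(29) = 17; t(30) = 21; t(31) = 5; t(32) = 5; t(33) = 25; t(34) = 17; t(35) = 5; t(36) = 17; t(37) = 9; t(38) = 21; t(39) = 1; t(40) = 1; t(41) = 5; t(42) = 9; t(43) = 1; t(44) = 9; t(45) = 13; t(46) = 21; t(47) = 17; t(48) = 17; t(49) = 1; t(50) = 13.
Since (t(49), t(50)) = (t(1), t(2)) = (1, 13) (two consecutive terms determine the rest), the sequence is eventually periodic: after a pre-period of length 1 it cycles with period 48.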